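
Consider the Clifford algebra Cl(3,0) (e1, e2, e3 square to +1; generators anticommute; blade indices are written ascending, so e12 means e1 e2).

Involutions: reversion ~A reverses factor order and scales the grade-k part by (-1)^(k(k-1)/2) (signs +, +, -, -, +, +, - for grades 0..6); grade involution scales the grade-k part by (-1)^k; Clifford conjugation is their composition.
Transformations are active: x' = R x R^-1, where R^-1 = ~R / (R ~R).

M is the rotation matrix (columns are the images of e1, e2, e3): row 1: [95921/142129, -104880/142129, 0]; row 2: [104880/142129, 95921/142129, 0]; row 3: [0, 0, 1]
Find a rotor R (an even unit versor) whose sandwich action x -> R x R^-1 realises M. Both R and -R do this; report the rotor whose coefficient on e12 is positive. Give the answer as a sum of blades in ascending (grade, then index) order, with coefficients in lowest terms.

Method: write R = a + b12*e12 + b13*e13 + b23*e23 with a^2 + b12^2 + b13^2 + b23^2 = 1 (so R^-1 = ~R). Expanding the columns R e_j ~R gives tr M = 4a^2 - 1 and, from the antisymmetric part, M21 - M12 = -4a*b12, M13 - M31 = 4a*b13, M32 - M23 = -4a*b23.
Here tr M = 333971/142129, so a^2 = (1 + tr M)/4 = 119025/142129 and a = ±345/377. Taking a = 345/377: M21 - M12 = 209760/142129, M13 - M31 = 0, M32 - M23 = 0, giving b12 = -152/377, b13 = 0, b23 = 0, i.e. R = 345/377 - 152/377*e12.
Its e12 coefficient is negative, so report the other preimage -R.
Answer: -345/377 + 152/377*e12. Key observation: the double cover Spin(3) -> SO(3) sends R and -R to the same matrix (trace 333971/142129 here), so the stated sign of the e12 coefficient is what selects one sheet.


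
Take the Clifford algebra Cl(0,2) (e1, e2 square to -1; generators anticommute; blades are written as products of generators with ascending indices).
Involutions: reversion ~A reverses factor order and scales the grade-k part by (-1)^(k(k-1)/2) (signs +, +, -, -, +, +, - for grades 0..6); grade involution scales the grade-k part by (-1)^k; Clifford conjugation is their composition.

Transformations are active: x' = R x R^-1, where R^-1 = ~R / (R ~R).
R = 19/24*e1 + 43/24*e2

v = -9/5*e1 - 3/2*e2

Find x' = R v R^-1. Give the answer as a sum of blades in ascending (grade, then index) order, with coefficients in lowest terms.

~R = 19/24*e1 + 43/24*e2, and R ~R = -1105/288, so R^-1 = ~R / (-1105/288).
R v = 329/80 + 163/80*e1 e2
Answer: 1137/11050*e1 - 12933/5525*e2


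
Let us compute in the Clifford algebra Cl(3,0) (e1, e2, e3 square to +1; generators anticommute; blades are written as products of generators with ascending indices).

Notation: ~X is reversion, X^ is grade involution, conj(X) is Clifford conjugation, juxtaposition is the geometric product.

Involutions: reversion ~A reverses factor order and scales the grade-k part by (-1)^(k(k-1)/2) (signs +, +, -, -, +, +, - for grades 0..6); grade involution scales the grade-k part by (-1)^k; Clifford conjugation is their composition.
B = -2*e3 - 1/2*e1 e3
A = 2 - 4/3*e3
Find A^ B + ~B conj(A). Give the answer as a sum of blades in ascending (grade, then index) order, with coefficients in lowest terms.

first term: -8/3 + 2/3*e1 - 4*e3 - e1 e3
second term: -8/3 + 2/3*e1 - 4*e3 + e1 e3
Answer: -16/3 + 4/3*e1 - 8*e3


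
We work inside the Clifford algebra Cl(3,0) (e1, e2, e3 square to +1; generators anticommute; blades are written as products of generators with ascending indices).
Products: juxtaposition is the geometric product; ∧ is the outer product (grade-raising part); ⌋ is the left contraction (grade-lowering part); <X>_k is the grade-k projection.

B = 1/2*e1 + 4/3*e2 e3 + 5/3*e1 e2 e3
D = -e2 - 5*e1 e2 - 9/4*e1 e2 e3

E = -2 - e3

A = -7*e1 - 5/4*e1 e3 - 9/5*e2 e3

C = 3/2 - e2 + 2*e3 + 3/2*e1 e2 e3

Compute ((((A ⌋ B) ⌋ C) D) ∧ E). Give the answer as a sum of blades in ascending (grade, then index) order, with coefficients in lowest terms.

step 1: -11/10 + 3*e1 - 25/12*e2 - 35/3*e2 e3
step 2: 13/30 + 35/2*e1 + 11/10*e2 - 11/5*e3 + 25/8*e1 e3 + 9/2*e2 e3 - 33/20*e1 e2 e3
step 3: -77/16 + 125/8*e1 - 45583/480*e2 - 15/4*e3 - 883/60*e1 e2 + 933/40*e1 e3 - 286/5*e2 e3 + 263/20*e1 e2 e3
step 4: 77/8 - 125/4*e1 + 45583/240*e2 + 197/16*e3 + 883/30*e1 e2 - 2491/40*e1 e3 + 20099/96*e2 e3 - 139/12*e1 e2 e3
Answer: 77/8 - 125/4*e1 + 45583/240*e2 + 197/16*e3 + 883/30*e1 e2 - 2491/40*e1 e3 + 20099/96*e2 e3 - 139/12*e1 e2 e3


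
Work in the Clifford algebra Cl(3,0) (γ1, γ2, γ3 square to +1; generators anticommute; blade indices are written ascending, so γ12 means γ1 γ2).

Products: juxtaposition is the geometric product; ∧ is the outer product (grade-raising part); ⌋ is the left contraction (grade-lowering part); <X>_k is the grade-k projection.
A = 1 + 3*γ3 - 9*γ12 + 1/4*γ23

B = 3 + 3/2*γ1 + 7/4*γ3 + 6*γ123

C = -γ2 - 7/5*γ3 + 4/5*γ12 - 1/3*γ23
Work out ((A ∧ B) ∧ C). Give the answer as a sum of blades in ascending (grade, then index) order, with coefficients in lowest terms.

step 1: 3 + 3/2*γ1 + 43/4*γ3 - 27*γ12 - 9/2*γ13 + 3/4*γ23 - 75/8*γ123
step 2: -3*γ2 - 21/5*γ3 + 9/10*γ12 - 21/10*γ13 + 39/4*γ23 + 207/5*γ123
Answer: -3*γ2 - 21/5*γ3 + 9/10*γ12 - 21/10*γ13 + 39/4*γ23 + 207/5*γ123


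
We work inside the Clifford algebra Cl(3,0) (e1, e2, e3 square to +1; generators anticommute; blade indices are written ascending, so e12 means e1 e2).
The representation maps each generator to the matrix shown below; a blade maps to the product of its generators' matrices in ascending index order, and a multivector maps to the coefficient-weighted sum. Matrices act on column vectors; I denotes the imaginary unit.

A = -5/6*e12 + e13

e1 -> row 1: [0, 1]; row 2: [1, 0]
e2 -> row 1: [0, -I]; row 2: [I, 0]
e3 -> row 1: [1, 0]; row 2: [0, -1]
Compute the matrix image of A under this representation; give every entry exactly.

Bivector images (products of the table entries): rho(e12) = rho(e1)rho(e2) = row 1: [I, 0]; row 2: [0, -I]; rho(e13) = rho(e1)rho(e3) = row 1: [0, -1]; row 2: [1, 0].
M = (-5/6)*rho(e12) + (1)*rho(e13), summed entrywise:
Answer: row 1: [-5*I/6, -1]; row 2: [1, 5*I/6]


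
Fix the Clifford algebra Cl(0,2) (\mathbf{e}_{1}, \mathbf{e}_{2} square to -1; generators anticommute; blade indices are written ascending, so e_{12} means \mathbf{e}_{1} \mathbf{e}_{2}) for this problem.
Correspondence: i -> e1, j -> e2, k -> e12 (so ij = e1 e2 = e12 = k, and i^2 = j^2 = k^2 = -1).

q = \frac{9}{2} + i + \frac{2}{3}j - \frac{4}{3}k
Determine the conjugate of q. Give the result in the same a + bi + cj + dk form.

In blades: q = \frac{9}{2} + e_{1} + \frac{2}{3} e_{2} - \frac{4}{3} e_{12}.
Conjugation here is Clifford conjugation: the scalar is fixed and the grade-1 and grade-2 blades all flip sign, giving \frac{9}{2} - e_{1} - \frac{2}{3} e_{2} + \frac{4}{3} e_{12}; translating back:
Answer: \frac{9}{2} - i - \frac{2}{3}j + \frac{4}{3}k


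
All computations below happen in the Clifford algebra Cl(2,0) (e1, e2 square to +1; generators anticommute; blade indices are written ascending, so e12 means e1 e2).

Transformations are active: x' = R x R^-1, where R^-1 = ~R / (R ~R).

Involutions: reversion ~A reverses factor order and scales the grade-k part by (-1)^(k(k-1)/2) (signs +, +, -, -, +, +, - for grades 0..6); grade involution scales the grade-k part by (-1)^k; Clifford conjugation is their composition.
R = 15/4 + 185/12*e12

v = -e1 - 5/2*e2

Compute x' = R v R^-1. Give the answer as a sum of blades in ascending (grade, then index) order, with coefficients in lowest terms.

~R = 15/4 - 185/12*e12, and R ~R = 18125/72, so R^-1 = ~R / (18125/72).
R v = -1015/24*e1 + 145/24*e2
Answer: -13/50*e1 + 67/25*e2


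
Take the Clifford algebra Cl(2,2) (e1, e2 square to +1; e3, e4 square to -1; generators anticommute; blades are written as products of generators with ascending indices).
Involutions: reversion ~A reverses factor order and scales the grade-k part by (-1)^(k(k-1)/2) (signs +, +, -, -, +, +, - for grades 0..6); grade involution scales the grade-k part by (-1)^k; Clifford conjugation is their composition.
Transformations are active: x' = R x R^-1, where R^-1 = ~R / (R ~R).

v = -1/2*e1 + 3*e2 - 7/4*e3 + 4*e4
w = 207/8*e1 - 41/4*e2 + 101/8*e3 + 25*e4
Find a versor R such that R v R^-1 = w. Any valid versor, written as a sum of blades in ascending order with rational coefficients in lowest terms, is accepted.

Reasoning: v^2 = w^2 = -157/16 since conjugation preserves the quadratic form; R = v + w = 203/8*e1 - 29/4*e2 + 87/8*e3 + 29*e4 is then valid when invertible, keeping its own part and reversing (v - w)/2.
Answer: 203/8*e1 - 29/4*e2 + 87/8*e3 + 29*e4


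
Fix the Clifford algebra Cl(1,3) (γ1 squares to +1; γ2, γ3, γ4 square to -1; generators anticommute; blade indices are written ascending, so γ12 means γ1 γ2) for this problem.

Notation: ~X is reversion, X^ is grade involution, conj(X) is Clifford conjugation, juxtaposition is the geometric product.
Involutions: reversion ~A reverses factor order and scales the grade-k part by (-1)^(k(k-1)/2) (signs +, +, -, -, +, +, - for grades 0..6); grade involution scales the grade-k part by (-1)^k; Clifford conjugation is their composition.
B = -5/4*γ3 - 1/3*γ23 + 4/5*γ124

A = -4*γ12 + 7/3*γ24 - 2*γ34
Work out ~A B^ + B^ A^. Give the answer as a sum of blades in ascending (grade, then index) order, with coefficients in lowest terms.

first term: -28/15*γ1 - 7/10*γ4 + 4/3*γ13 - 2/3*γ24 - 7/9*γ34 + 33/5*γ123 + 35/12*γ234
second term: 28/15*γ1 + 57/10*γ4 + 4/3*γ13 - 2/3*γ24 - 7/9*γ34 - 17/5*γ123 - 35/12*γ234
Answer: 5*γ4 + 8/3*γ13 - 4/3*γ24 - 14/9*γ34 + 16/5*γ123


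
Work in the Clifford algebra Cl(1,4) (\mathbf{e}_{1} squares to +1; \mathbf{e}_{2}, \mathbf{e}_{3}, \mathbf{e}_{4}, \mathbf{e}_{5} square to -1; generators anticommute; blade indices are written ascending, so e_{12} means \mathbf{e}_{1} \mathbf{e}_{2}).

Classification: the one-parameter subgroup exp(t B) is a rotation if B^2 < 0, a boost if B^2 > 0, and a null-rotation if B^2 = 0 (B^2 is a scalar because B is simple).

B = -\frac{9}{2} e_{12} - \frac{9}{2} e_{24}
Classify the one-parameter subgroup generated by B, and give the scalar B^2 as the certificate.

B^2 term by term: the squares give (-\frac{9}{2})^2*(e_{12})^2 + (-\frac{9}{2})^2*(e_{24})^2 = \frac{81}{4}*(+1) + \frac{81}{4}*(-1) = 0 (each basis 2-blade squares to minus the product of its generators' squares); cross terms between blades sharing an index anticommute and cancel. So B^2 = 0.
Answer: null-rotation, certificate B^2 = 0. Check the certificate: B^2 = 0, and that sign is decisive whatever form B takes.


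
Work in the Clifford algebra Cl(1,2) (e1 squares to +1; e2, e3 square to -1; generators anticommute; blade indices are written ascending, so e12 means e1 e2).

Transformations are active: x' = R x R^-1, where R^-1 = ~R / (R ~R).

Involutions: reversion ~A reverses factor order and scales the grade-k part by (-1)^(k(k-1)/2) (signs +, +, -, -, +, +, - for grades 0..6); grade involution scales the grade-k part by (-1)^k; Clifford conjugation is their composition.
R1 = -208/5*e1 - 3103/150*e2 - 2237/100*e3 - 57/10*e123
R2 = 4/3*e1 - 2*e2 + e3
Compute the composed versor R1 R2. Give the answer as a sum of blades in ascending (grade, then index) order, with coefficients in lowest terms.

Distribute over the terms of R2 (each basis-blade product reordered to ascending indices, repeated generators contracted through their squares):
R1 (4/3*e1) = -832/15 + 6206/225*e12 + 2237/75*e13 - 38/5*e23
R1 (-2*e2) = -3103/75 + 416/5*e12 + 57/5*e13 - 2237/50*e23
R1 (e3) = 2237/100 + 57/10*e12 - 208/5*e13 - 3103/150*e23
Summing the partial products and collecting blades:
Answer: -7447/100 + 52417/450*e12 - 28/75*e13 - 5477/75*e23


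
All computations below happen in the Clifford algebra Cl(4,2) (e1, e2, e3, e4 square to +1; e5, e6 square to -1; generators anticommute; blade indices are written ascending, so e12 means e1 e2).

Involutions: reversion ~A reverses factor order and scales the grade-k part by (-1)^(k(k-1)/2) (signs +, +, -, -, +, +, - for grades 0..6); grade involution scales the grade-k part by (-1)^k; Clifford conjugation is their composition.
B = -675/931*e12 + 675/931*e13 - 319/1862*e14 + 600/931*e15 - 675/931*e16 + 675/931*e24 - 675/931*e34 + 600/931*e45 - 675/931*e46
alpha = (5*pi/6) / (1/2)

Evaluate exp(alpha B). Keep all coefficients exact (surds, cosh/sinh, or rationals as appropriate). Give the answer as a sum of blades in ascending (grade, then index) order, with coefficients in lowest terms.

B^2 term by term: the squares give (-675/931)^2*(e12)^2 + (675/931)^2*(e13)^2 + (-319/1862)^2*(e14)^2 + (600/931)^2*(e15)^2 + (-675/931)^2*(e16)^2 + (675/931)^2*(e24)^2 + (-675/931)^2*(e34)^2 + (600/931)^2*(e45)^2 + (-675/931)^2*(e46)^2 = 455625/866761*(-1) + 455625/866761*(-1) + 101761/3467044*(-1) + 360000/866761*(+1) + 455625/866761*(+1) + 455625/866761*(-1) + 455625/866761*(-1) + 360000/866761*(+1) + 455625/866761*(+1) = -1/4 (each basis 2-blade squares to minus the product of its generators' squares); cross terms between blades sharing an index anticommute and cancel; the commuting (index-disjoint) pairs give grade-4 terms 2*c*c'*(blade product), which cancel blade by blade — e1234: 911250/866761 - 911250/866761 = 0; e1245: -810000/866761 + 810000/866761 = 0; e1246: 911250/866761 - 911250/866761 = 0; e1345: 810000/866761 - 810000/866761 = 0; e1346: -911250/866761 + 911250/866761 = 0; e1456: 810000/866761 - 810000/866761 = 0 — confirming B is simple. So B^2 = -1/4.
B^2 = -1/4 — circular case — the even/odd split gives cos and sin: l = 1/2, alpha*l = 5*pi/6, so exp(alpha B) = cos(5*pi/6) + (sin(5*pi/6)/(1/2))*B = -sqrt(3)/2 + (1)*B.
Answer: -sqrt(3)/2 - 675/931*e12 + 675/931*e13 - 319/1862*e14 + 600/931*e15 - 675/931*e16 + 675/931*e24 - 675/931*e34 + 600/931*e45 - 675/931*e46


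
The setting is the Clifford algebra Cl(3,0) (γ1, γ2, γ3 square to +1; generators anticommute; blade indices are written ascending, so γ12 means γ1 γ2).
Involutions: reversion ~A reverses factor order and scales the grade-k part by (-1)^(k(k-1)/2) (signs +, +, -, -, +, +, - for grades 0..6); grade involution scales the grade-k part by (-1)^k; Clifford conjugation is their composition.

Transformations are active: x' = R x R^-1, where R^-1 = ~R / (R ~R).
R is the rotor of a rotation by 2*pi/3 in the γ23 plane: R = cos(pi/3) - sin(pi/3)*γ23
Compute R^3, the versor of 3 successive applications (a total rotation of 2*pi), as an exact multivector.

Because a rotor carries half the rotation angle, composing 3 copies of this γ23-plane rotor multiplies the phase: 3*(pi/3) = pi, hence R^3 = cos(pi) - sin(pi)*γ23.
cos(pi) = -1 and sin(pi) = 0, so R^3 = -1. The total rotation 2*pi is 1 full turn, so every vector returns to itself, yet the rotor is -1, on the OTHER sheet of the double cover (an odd number of 2*pi turns).
Answer: -1


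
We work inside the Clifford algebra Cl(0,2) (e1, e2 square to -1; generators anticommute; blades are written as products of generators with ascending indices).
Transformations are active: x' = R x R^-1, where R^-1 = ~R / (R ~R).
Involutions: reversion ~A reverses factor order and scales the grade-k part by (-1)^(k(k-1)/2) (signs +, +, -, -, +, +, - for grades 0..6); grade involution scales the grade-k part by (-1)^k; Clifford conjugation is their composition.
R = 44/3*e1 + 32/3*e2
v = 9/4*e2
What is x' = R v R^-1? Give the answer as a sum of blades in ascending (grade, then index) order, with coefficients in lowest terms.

~R = 44/3*e1 + 32/3*e2, and R ~R = -2960/9, so R^-1 = ~R / (-2960/9).
R v = -24 + 33*e1 e2
Answer: 396/185*e1 - 513/740*e2


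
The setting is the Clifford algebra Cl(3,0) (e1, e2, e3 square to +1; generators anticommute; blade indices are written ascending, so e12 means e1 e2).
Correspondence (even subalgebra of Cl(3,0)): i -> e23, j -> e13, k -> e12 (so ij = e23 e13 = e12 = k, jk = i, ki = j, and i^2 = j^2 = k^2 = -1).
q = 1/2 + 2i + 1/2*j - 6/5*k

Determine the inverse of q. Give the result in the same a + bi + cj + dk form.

In blades: q = 1/2 - 6/5*e12 + 1/2*e13 + 2*e23.
With qbar = 1/2 + 6/5*e12 - 1/2*e13 - 2*e23 (scalar fixed, mapped units negated), q qbar = 297/50 (the sum of squared coefficients), so q^-1 = qbar / (297/50) = 25/297 + 20/99*e12 - 25/297*e13 - 100/297*e23; translating back:
Answer: 25/297 - 100/297*i - 25/297*j + 20/99*k


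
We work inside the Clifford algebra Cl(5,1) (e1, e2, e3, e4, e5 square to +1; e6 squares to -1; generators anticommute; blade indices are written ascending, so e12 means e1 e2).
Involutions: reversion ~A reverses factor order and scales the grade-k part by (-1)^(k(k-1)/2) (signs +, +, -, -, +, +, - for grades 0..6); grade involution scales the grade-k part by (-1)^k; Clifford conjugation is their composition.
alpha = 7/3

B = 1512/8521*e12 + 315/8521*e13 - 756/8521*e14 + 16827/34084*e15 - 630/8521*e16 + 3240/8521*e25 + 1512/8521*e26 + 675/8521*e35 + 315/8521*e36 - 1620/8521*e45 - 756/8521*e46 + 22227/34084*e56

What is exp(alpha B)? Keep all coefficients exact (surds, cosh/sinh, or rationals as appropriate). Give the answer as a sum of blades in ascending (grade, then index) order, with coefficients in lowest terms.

B^2 term by term: the squares give (1512/8521)^2*(e12)^2 + (315/8521)^2*(e13)^2 + (-756/8521)^2*(e14)^2 + (16827/34084)^2*(e15)^2 + (-630/8521)^2*(e16)^2 + (3240/8521)^2*(e25)^2 + (1512/8521)^2*(e26)^2 + (675/8521)^2*(e35)^2 + (315/8521)^2*(e36)^2 + (-1620/8521)^2*(e45)^2 + (-756/8521)^2*(e46)^2 + (22227/34084)^2*(e56)^2 = 2286144/72607441*(-1) + 99225/72607441*(-1) + 571536/72607441*(-1) + 283147929/1161719056*(-1) + 396900/72607441*(+1) + 10497600/72607441*(-1) + 2286144/72607441*(+1) + 455625/72607441*(-1) + 99225/72607441*(+1) + 2624400/72607441*(-1) + 571536/72607441*(+1) + 494039529/1161719056*(+1) = 0 (each basis 2-blade squares to minus the product of its generators' squares); cross terms between blades sharing an index anticommute and cancel; the commuting (index-disjoint) pairs give grade-4 terms 2*c*c'*(blade product), which cancel blade by blade — e1235: 2041200/72607441 - 2041200/72607441 = 0; e1236: 952560/72607441 - 952560/72607441 = 0; e1245: -4898880/72607441 + 4898880/72607441 = 0; e1246: -2286144/72607441 + 2286144/72607441 = 0; e1256: 16803612/72607441 - 12721212/72607441 - 4082400/72607441 = 0; e1345: -1020600/72607441 + 1020600/72607441 = 0; e1346: -476280/72607441 + 476280/72607441 = 0; e1356: 7001505/145214882 - 5300505/145214882 - 850500/72607441 = 0; e1456: -8401806/72607441 + 6360606/72607441 + 2041200/72607441 = 0; e2356: -2041200/72607441 + 2041200/72607441 = 0; e2456: 4898880/72607441 - 4898880/72607441 = 0; e3456: 1020600/72607441 - 1020600/72607441 = 0 — confirming B is simple. So B^2 = 0.
B^2 = 0, so the series truncates immediately: exp(alpha B) = 1 + alpha B (parabolic case).
Answer: 1 + 3528/8521*e12 + 735/8521*e13 - 1764/8521*e14 + 39263/34084*e15 - 1470/8521*e16 + 7560/8521*e25 + 3528/8521*e26 + 1575/8521*e35 + 735/8521*e36 - 3780/8521*e45 - 1764/8521*e46 + 51863/34084*e56


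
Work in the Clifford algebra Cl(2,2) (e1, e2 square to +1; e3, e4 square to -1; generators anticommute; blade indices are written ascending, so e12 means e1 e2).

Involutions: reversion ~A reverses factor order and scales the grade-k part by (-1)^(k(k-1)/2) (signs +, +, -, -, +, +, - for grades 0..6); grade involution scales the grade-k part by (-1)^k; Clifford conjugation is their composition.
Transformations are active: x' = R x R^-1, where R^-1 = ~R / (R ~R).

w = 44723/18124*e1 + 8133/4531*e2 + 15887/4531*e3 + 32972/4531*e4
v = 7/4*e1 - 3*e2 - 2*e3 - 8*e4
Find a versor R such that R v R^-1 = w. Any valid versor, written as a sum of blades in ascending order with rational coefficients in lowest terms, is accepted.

Take R = v + w = 19110/4531*e1 - 5460/4531*e2 + 6825/4531*e3 - 3276/4531*e4. Because q(v) = q(w) = -895/16, conjugation by R sends v exactly to w.
Answer: 19110/4531*e1 - 5460/4531*e2 + 6825/4531*e3 - 3276/4531*e4


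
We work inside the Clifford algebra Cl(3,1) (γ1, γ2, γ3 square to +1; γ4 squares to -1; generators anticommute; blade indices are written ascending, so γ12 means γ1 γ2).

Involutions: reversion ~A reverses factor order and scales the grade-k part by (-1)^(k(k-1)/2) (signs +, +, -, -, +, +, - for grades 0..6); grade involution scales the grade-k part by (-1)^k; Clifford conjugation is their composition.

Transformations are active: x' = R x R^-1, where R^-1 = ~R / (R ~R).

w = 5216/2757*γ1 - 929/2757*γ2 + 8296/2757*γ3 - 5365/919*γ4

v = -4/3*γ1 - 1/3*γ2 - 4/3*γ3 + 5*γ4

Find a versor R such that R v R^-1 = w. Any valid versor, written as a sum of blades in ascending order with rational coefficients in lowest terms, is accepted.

R = v + w = 1540/2757*γ1 - 616/919*γ2 + 1540/919*γ3 - 770/919*γ4 works: the equal norms (-64/3) guarantee its sandwich swaps v into w.
Answer: 1540/2757*γ1 - 616/919*γ2 + 1540/919*γ3 - 770/919*γ4


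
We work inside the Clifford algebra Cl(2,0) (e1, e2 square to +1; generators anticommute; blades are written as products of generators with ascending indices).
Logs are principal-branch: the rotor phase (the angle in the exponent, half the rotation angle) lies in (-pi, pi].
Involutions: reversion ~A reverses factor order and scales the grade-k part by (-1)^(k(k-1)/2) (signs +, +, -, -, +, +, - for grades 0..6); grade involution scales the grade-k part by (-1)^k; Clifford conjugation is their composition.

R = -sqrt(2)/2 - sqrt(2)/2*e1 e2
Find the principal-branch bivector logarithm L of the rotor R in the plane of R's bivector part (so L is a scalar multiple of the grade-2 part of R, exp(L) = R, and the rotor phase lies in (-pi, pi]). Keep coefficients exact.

The scalar part of R is -sqrt(2)/2, which fixes the principal-branch rotor phase; the unit plane is then the bivector part divided by the sine of that phase, and L is that plane scaled by the phase.
Concretely: cos(phase) = -sqrt(2)/2 gives phase = ±3*pi/4, and since phase/sin(phase) is even the sign is immaterial: L = (phase/sin(phase)) * <R>_2 = (3*sqrt(2)*pi/4) * <R>_2.
Answer: -3*pi/4*e1 e2


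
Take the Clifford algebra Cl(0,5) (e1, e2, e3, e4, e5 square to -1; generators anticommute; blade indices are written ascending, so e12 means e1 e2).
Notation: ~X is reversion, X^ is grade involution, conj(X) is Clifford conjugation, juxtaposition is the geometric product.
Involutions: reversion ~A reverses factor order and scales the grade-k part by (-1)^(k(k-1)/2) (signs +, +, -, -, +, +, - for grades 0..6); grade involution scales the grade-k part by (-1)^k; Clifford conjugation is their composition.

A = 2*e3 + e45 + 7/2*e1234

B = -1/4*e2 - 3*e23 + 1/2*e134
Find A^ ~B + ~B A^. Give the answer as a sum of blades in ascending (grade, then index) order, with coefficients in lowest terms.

first term: -17/4*e2 - 19/2*e14 - 1/2*e23 + 7/8*e134 - 1/2*e135 - 1/4*e245 + 3*e2345
second term: 17/4*e2 - 19/2*e14 + 1/2*e23 - 7/8*e134 + 1/2*e135 - 1/4*e245 + 3*e2345
Answer: -19*e14 - 1/2*e245 + 6*e2345


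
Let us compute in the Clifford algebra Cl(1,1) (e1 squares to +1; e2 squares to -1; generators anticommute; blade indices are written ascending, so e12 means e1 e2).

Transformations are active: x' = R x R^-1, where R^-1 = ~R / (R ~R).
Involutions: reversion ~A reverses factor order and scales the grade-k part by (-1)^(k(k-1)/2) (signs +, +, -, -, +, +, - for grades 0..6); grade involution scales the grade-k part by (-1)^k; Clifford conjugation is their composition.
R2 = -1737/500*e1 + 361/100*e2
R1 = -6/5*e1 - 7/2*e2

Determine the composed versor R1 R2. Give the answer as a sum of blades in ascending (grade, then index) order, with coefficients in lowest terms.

Distribute over the terms of R1 (each basis-blade product reordered to ascending indices, repeated generators contracted through their squares):
(-6/5*e1) R2 = 5211/1250 - 1083/250*e12
(-7/2*e2) R2 = 2527/200 - 12159/1000*e12
Summing the partial products and collecting blades:
Answer: 84019/5000 - 16491/1000*e12


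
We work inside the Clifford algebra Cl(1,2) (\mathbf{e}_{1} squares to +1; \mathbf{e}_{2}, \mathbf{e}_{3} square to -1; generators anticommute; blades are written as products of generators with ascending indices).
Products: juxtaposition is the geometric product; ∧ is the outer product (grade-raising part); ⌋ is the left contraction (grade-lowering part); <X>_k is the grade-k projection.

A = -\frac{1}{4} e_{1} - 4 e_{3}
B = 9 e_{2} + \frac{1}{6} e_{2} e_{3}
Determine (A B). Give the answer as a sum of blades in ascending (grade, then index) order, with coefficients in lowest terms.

step 1: -\frac{2}{3} e_{2} - \frac{9}{4} e_{1} e_{2} + 36 e_{2} e_{3} - \frac{1}{24} e_{1} e_{2} e_{3}
Answer: -\frac{2}{3} e_{2} - \frac{9}{4} e_{1} e_{2} + 36 e_{2} e_{3} - \frac{1}{24} e_{1} e_{2} e_{3}


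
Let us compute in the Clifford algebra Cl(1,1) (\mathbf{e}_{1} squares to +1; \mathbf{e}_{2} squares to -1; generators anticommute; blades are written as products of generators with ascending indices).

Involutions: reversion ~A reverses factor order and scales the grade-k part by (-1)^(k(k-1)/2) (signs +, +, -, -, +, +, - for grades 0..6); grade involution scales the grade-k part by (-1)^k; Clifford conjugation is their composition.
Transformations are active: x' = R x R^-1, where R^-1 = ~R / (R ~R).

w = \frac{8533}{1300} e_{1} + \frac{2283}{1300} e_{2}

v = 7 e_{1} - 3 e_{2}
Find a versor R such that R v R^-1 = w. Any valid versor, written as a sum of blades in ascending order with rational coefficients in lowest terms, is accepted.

Take R = v + w = \frac{17633}{1300} e_{1} - \frac{1617}{1300} e_{2}. Because q(v) = q(w) = 40, conjugation by R sends v exactly to w.
Answer: \frac{17633}{1300} e_{1} - \frac{1617}{1300} e_{2}


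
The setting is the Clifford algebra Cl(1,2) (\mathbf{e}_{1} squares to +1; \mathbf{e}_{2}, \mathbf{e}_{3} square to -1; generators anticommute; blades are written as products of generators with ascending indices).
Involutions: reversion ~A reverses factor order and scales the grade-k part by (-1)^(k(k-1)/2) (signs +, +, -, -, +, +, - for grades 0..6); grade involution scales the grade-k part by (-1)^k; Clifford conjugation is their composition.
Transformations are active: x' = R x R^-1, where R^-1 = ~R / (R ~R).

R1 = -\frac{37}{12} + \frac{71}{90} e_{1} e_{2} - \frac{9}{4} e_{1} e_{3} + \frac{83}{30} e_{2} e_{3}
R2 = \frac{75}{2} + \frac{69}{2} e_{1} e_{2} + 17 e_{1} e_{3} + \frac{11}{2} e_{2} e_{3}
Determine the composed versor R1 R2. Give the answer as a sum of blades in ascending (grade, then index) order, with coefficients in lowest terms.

Distribute over the terms of R1 (each basis-blade product reordered to ascending indices, repeated generators contracted through their squares):
(-\frac{37}{12}) R2 = -\frac{925}{8} - \frac{851}{8} e_{1} e_{2} - \frac{629}{12} e_{1} e_{3} - \frac{407}{24} e_{2} e_{3}
(\frac{71}{90} e_{1} e_{2}) R2 = \frac{1633}{60} + \frac{355}{12} e_{1} e_{2} - \frac{781}{180} e_{1} e_{3} - \frac{1207}{90} e_{2} e_{3}
(-\frac{9}{4} e_{1} e_{3}) R2 = -\frac{153}{4} - \frac{99}{8} e_{1} e_{2} - \frac{675}{8} e_{1} e_{3} - \frac{621}{8} e_{2} e_{3}
(\frac{83}{30} e_{2} e_{3}) R2 = -\frac{913}{60} - \frac{1411}{30} e_{1} e_{2} + \frac{1909}{20} e_{1} e_{3} + \frac{415}{4} e_{2} e_{3}
Summing the partial products and collecting blades:
Answer: -\frac{1135}{8} - \frac{681}{5} e_{1} e_{2} - \frac{3289}{72} e_{1} e_{3} - \frac{191}{45} e_{2} e_{3}


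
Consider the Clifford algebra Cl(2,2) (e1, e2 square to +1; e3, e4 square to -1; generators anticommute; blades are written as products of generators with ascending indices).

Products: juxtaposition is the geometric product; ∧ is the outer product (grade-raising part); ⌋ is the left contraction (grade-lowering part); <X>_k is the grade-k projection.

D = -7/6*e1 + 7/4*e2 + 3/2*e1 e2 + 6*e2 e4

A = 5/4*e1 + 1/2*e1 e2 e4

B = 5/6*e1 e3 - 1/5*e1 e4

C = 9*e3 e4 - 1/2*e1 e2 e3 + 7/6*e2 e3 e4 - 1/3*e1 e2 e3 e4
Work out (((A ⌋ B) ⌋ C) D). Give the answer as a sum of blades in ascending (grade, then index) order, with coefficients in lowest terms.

step 1: 25/24*e3 - 1/4*e4
step 2: -9/4*e3 - 75/8*e4 + 25/48*e1 e2 + 7/24*e2 e3 + 175/144*e2 e4 + 1/12*e1 e2 e3 + 25/72*e1 e2 e4
step 3: 625/96 + 575/192*e1 - 16025/288*e2 - 61/96*e3 - 1525/576*e4 - 77/24*e1 e3 - 1475/144*e1 e4 + 553/144*e2 e3 + 13825/864*e2 e4 - 7/4*e3 e4 - 535/144*e1 e2 e3 - 13375/864*e1 e2 e4 - 1/2*e1 e3 e4 + 27/2*e2 e3 e4
Answer: 625/96 + 575/192*e1 - 16025/288*e2 - 61/96*e3 - 1525/576*e4 - 77/24*e1 e3 - 1475/144*e1 e4 + 553/144*e2 e3 + 13825/864*e2 e4 - 7/4*e3 e4 - 535/144*e1 e2 e3 - 13375/864*e1 e2 e4 - 1/2*e1 e3 e4 + 27/2*e2 e3 e4


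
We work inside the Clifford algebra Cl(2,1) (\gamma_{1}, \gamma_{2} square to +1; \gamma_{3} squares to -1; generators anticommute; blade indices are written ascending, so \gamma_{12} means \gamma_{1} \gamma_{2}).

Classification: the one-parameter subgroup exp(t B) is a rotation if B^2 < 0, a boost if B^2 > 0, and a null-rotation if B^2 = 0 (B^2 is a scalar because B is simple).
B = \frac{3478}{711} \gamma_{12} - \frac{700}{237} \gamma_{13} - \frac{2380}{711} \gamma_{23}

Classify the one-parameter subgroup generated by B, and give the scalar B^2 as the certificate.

B^2 term by term: the squares give (\frac{3478}{711})^2*(\gamma_{12})^2 + (-\frac{700}{237})^2*(\gamma_{13})^2 + (-\frac{2380}{711})^2*(\gamma_{23})^2 = \frac{12096484}{505521}*(-1) + \frac{490000}{56169}*(+1) + \frac{5664400}{505521}*(+1) = -4 (each basis 2-blade squares to minus the product of its generators' squares); cross terms between blades sharing an index anticommute and cancel. So B^2 = -4.
Answer: rotation, certificate B^2 = -4. The invariant at work: B^2 = -4 is unchanged by conjugation, hence its sign classifies the subgroup whatever basis B is written in.


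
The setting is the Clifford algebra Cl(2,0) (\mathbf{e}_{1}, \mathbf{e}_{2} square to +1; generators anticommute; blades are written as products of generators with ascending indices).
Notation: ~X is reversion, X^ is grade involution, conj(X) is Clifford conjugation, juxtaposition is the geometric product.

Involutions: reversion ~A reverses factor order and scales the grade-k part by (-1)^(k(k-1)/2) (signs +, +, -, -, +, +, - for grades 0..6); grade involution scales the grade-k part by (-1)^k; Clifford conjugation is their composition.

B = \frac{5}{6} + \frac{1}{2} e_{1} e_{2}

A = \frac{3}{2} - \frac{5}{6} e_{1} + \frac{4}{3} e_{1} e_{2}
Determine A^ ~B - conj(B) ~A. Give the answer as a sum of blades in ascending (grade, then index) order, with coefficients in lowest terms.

first term: \frac{23}{12} + \frac{25}{36} e_{1} - \frac{5}{12} e_{2} + \frac{13}{36} e_{1} e_{2}
second term: \frac{7}{12} - \frac{25}{36} e_{1} - \frac{5}{12} e_{2} - \frac{67}{36} e_{1} e_{2}
Answer: \frac{4}{3} + \frac{25}{18} e_{1} + \frac{20}{9} e_{1} e_{2}


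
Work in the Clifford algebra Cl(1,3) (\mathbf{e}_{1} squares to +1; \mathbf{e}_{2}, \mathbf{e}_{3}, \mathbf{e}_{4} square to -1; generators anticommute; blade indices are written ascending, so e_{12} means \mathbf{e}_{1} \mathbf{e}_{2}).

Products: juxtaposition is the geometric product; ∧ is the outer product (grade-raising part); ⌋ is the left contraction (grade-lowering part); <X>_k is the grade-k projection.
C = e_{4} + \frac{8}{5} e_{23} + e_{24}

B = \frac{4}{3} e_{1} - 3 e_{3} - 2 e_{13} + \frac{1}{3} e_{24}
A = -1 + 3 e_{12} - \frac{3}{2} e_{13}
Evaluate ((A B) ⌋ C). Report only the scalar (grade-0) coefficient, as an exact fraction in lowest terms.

step 1: 3 - \frac{35}{6} e_{1} - 4 e_{2} + 5 e_{3} + 2 e_{13} - e_{14} + 6 e_{23} - \frac{1}{3} e_{24} - 9 e_{123} + \frac{1}{2} e_{1234}
step 2: -\frac{139}{15} + 8 e_{2} + \frac{32}{5} e_{3} + 7 e_{4} + \frac{24}{5} e_{23} + 3 e_{24}
Answer: -\frac{139}{15}


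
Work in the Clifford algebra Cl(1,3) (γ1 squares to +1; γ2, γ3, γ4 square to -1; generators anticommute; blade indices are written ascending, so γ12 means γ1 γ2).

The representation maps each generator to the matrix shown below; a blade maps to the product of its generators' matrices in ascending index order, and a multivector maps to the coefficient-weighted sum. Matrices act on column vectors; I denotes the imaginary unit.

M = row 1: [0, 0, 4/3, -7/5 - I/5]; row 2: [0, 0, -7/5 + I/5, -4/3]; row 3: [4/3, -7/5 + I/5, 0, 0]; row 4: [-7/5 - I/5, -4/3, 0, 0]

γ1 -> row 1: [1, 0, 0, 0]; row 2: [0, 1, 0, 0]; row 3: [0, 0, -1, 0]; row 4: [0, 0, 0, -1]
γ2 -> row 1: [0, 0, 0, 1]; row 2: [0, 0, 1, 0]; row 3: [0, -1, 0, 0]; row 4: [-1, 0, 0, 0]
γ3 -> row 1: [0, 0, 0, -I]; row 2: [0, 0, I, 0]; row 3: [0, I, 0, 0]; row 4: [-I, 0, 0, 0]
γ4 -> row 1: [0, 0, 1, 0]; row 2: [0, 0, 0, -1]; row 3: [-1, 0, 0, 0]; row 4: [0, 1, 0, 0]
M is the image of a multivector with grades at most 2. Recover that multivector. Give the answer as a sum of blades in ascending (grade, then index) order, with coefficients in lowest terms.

Method: the blade images are trace-orthogonal — tr(rho(e_A) rho(e_B)^-1) = 4 if A = B and 0 otherwise — and rho(e_A)^-1 = (e_A)^2 * rho(e_A) with (e_A)^2 = +1 or -1, so the coefficient of e_A in the preimage is (e_A)^2 * tr(M rho(e_A))/4.
Nonzero projections over blades of grade <= 2: γ3: (γ3)^2 = -1, tr(M rho(γ3)) = -4/5, coefficient 1/5; γ12: (γ12)^2 = +1, tr(M rho(γ12)) = -28/5, coefficient -7/5; γ14: (γ14)^2 = +1, tr(M rho(γ14)) = 16/3, coefficient 4/3. Every other blade of grade <= 2 projects to 0.
Answer: 1/5*γ3 - 7/5*γ12 + 4/3*γ14


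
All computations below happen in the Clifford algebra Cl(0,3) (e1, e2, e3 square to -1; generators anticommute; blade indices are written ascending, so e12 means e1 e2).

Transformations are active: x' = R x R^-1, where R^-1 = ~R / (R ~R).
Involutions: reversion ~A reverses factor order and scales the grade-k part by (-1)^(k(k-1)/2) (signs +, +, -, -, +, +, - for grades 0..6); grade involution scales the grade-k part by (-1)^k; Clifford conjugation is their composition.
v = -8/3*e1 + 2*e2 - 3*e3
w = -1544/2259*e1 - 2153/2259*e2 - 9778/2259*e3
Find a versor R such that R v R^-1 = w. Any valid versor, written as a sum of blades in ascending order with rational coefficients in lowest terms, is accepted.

Key observation: q(v) = q(w) = -181/9 (sandwiches preserve the norm), so R = v + w = -7568/2259*e1 + 2365/2259*e2 - 16555/2259*e3 works whenever it is invertible — the component of v along it is kept and (v - w)/2 reverses, sending v to w.
Answer: -7568/2259*e1 + 2365/2259*e2 - 16555/2259*e3


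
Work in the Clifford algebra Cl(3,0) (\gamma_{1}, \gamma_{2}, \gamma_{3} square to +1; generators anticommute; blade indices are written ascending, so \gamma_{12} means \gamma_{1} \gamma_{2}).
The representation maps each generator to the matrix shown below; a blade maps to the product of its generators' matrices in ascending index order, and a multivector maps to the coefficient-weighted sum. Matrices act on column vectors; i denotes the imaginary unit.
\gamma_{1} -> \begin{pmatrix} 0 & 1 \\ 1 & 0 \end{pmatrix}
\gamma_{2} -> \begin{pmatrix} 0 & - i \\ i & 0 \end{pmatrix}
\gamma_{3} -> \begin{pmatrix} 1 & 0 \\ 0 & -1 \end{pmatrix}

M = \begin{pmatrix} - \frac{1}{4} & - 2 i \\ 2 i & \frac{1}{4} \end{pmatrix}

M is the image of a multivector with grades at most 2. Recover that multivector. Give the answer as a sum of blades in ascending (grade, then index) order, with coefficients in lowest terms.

Method: 1, rho(\gamma_{1}), rho(\gamma_{2}), rho(\gamma_{3}) form a trace-orthogonal basis of the 2x2 complex matrices (tr(X Y) = 2 if X = Y, else 0), so M = m0*1 + m1*rho(\gamma_{1}) + m2*rho(\gamma_{2}) + m3*rho(\gamma_{3}) with m0 = tr(M)/2 = 0, m1 = tr(M rho(\gamma_{1}))/2 = 0, m2 = tr(M rho(\gamma_{2}))/2 = 2, m3 = tr(M rho(\gamma_{3}))/2 = - \frac{1}{4}.
Multiplying table entries, the bivector images are rho(\gamma_{12}) = i*rho(\gamma_{3}), rho(\gamma_{13}) = -i*rho(\gamma_{2}), rho(\gamma_{23}) = i*rho(\gamma_{1}); with real blade coefficients the real parts of m0..m3 are the coefficients of 1, \gamma_{1}, \gamma_{2}, \gamma_{3} and the imaginary parts give the bivectors (\gamma_{23}: Im m1, \gamma_{13}: -Im m2, \gamma_{12}: Im m3).
Answer: 2 \gamma_{2} - \frac{1}{4} \gamma_{3}


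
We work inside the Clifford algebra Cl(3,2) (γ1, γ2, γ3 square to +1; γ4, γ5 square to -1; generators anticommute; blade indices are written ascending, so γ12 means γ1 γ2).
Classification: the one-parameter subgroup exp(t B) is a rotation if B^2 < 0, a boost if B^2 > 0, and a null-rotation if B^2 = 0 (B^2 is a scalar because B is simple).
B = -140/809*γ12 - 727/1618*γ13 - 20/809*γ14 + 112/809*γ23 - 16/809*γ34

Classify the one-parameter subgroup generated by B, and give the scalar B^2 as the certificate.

B^2 term by term: the squares give (-140/809)^2*(γ12)^2 + (-727/1618)^2*(γ13)^2 + (-20/809)^2*(γ14)^2 + (112/809)^2*(γ23)^2 + (-16/809)^2*(γ34)^2 = 19600/654481*(-1) + 528529/2617924*(-1) + 400/654481*(+1) + 12544/654481*(-1) + 256/654481*(+1) = -1/4 (each basis 2-blade squares to minus the product of its generators' squares); cross terms between blades sharing an index anticommute and cancel; the commuting (index-disjoint) pairs give grade-4 terms 2*c*c'*(blade product), which cancel blade by blade — γ1234: 4480/654481 - 4480/654481 = 0 — confirming B is simple. So B^2 = -1/4.
Answer: rotation, certificate B^2 = -1/4. B^2 = -1/4 is basis-independent, so its sign is the whole story.


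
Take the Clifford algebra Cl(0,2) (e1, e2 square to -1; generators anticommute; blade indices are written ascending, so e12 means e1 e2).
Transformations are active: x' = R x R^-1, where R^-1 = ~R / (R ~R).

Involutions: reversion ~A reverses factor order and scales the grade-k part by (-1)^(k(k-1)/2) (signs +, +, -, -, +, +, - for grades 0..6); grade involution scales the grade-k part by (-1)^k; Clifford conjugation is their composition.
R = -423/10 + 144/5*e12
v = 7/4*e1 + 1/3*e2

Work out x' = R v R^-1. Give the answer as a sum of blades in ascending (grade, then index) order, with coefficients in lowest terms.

~R = -423/10 - 144/5*e12, and R ~R = 261873/100, so R^-1 = ~R / (261873/100).
R v = -669/8*e1 + 363/10*e2
Answer: 36917/38796*e1 - 4869/3233*e2


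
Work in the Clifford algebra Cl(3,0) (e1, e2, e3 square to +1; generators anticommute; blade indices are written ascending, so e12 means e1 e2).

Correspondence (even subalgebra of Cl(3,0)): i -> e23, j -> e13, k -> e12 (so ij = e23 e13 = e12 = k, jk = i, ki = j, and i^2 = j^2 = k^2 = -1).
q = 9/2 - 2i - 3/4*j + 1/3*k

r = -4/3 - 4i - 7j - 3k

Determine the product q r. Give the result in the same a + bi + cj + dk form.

In blades: q = 9/2 + 1/3*e12 - 3/4*e13 - 2*e23, r = -4/3 - 3*e12 - 7*e13 - 4*e23.
Distribute q over r term by term (generator squares from the signature, products reordered to ascending indices): (9/2)*r = -6 - 27/2*e12 - 63/2*e13 - 18*e23; (1/3*e12)*r = 1 - 4/9*e12 - 4/3*e13 + 7/3*e23; (-3/4*e13)*r = -21/4 - 3*e12 + e13 + 9/4*e23; (-2*e23)*r = -8 + 14*e12 - 6*e13 + 8/3*e23.
Sum: -73/4 - 53/18*e12 - 227/6*e13 - 43/4*e23; translating back through the correspondence:
Answer: -73/4 - 43/4*i - 227/6*j - 53/18*k


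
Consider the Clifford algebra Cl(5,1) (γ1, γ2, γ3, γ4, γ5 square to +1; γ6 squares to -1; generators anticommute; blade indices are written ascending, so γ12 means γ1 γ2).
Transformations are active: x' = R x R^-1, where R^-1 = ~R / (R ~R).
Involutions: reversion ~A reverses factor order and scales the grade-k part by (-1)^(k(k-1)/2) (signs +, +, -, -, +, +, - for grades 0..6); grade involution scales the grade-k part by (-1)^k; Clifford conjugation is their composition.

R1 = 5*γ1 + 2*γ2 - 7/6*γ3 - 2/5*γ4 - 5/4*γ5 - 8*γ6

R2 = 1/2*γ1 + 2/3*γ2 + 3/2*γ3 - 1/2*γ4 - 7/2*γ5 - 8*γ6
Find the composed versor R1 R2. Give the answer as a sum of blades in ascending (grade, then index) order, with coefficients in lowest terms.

Distribute over the terms of R1 (each basis-blade product reordered to ascending indices, repeated generators contracted through their squares):
(5*γ1) R2 = 5/2 + 10/3*γ12 + 15/2*γ13 - 5/2*γ14 - 35/2*γ15 - 40*γ16
(2*γ2) R2 = 4/3 - γ12 + 3*γ23 - γ24 - 7*γ25 - 16*γ26
(-7/6*γ3) R2 = -7/4 + 7/12*γ13 + 7/9*γ23 + 7/12*γ34 + 49/12*γ35 + 28/3*γ36
(-2/5*γ4) R2 = 1/5 + 1/5*γ14 + 4/15*γ24 + 3/5*γ34 + 7/5*γ45 + 16/5*γ46
(-5/4*γ5) R2 = 35/8 + 5/8*γ15 + 5/6*γ25 + 15/8*γ35 - 5/8*γ45 + 10*γ56
(-8*γ6) R2 = -64 + 4*γ16 + 16/3*γ26 + 12*γ36 - 4*γ46 - 28*γ56
Summing the partial products and collecting blades:
Answer: -6881/120 + 7/3*γ12 + 97/12*γ13 - 23/10*γ14 - 135/8*γ15 - 36*γ16 + 34/9*γ23 - 11/15*γ24 - 37/6*γ25 - 32/3*γ26 + 71/60*γ34 + 143/24*γ35 + 64/3*γ36 + 31/40*γ45 - 4/5*γ46 - 18*γ56
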